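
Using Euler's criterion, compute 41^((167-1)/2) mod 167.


p = 167 is prime and the exponent is (p-1)/2 = 83, so by Euler's criterion 41^83 = (41/167) = +1 or -1 mod 167.
Compute by square-and-multiply:
  83 = 64 + 16 + 2 + 1 (binary 1010011)
  Repeated squaring mod 167: 41^1 = 41, 41^2 = 11, 41^4 = 121, 41^8 = 112, 41^16 = 19, 41^32 = 27, 41^64 = 61
  41^83 = 41^64 * 41^16 * 41^2 * 41^1 = 61 * 19 * 11 * 41 mod 167
    61 * 19 = 1159 = 157 mod 167
    157 * 11 = 1727 = 57 mod 167
    57 * 41 = 2337 = 166 mod 167
  41^83 = 166 mod 167
Result 166 = p - 1 = -1 mod 167: 41 is a quadratic non-residue mod 167. As a residue in [0, p-1] the value is 166.
41^83 mod 167 = 166

166


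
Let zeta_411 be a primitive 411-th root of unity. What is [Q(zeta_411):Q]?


The degree equals Euler's totient phi(411).
411 = 3 * 137
phi(411) = 272

272


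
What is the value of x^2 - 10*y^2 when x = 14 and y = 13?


x^2 - d*y^2
= 14^2 - 10*13^2
= 196 - 1690
= -1494

-1494


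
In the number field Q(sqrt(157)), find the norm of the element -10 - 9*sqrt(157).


N(a + b*sqrt(d)) = a^2 - d*b^2
= (-10)^2 - (157)*(-9)^2
= 100 - 12717
= -12617

-12617


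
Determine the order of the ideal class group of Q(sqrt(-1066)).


K = Q(sqrt(-1066)). d mod 4 = 2, so D = disc(K) = 4d = -4264
h(K) equals the number of primitive reduced positive-definite forms (a, b, c) = a*x^2 + b*x*y + c*y^2 with b^2 - 4ac = D,
where reduced means |b| <= a <= c, with b >= 0 whenever |b| = a or a = c, and primitive means gcd(a, b, c) = 1.
Reduced forces 3a^2 <= |D| = 4264, so 1 <= a <= 37; b must have the parity of D, and c = (b^2 - D)/(4a) must be an integer >= a.
Enumerate a = 1..37, b in [-a, a]:
  a=1: (1, 0, 1066)  [1]
  a=2: (2, 0, 533)  [1]
  a=3..4: none
  a=5: (5, -4, 214), (5, 4, 214)  [2]
  a=6..9: none
  a=10: (10, -4, 107), (10, 4, 107)  [2]
  a=11: (11, -2, 97), (11, 2, 97)  [2]
  a=12: none
  a=13: (13, 0, 82)  [1]
  a=14..18: none
  a=19: (19, -12, 58), (19, 12, 58)  [2]
  a=20..21: none
  a=22: (22, -20, 53), (22, 20, 53)  [2]
  a=23..24: none
  a=25: (25, -6, 43), (25, 6, 43)  [2]
  a=26: (26, 0, 41)  [1]
  a=27..28: none
  a=29: (29, -12, 38), (29, 12, 38)  [2]
  a=30: none
  a=31: (31, -18, 37), (31, 18, 37)  [2]
  a=32..37: none
Total reduced forms: 1 + 1 + 2 + 2 + 2 + 1 + 2 + 2 + 2 + 1 + 2 + 2 = 20
h = 20

20


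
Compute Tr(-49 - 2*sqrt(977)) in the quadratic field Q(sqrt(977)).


Tr(a + b*sqrt(d)) = (a + b*sqrt(d)) + (a - b*sqrt(d)) = 2a
= 2 * (-49)
= -98

-98


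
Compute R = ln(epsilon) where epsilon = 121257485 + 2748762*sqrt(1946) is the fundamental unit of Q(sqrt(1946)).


epsilon = 121257485 + 2748762*sqrt(1946)
= 2.4251e+08
R = ln(2.4251e+08)
= 19.3066

19.3066


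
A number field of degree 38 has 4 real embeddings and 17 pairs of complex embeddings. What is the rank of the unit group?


By Dirichlet's unit theorem:
rank = r1 + r2 - 1
= 4 + 17 - 1
= 20

20


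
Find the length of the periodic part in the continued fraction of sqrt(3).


Run the CF algorithm for sqrt(3).
a_0 = floor(sqrt(3)) = 1; set m_0=0, q_0=1.
Recurrence: m' = q*a - m,  q' = (d - m'^2)/q,  a' = floor((a_0 + m')/q').
  step 1: m=1, q=2, a=1
  step 2: m=1, q=1, a=2
a_2 = 2*a_0 = 2, so the period closes here.
sqrt(3) = [1; 1, 2]
Period length = 2

2


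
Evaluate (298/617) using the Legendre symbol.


p = 617 is prime, so compute (298/617) with the reciprocity algorithm (Jacobi-symbol steps: pull out 2s via (2/n), flip via reciprocity, reduce):
  pull out 2: (2/617) = +1  (since 617 mod 8 = 1)
  reciprocity: (149/617) -> +(617/149)
  reduce: (21/149)
  reciprocity: (21/149) -> +(149/21)
  reduce: (2/21)
  pull out 2: (2/21) = -1  (since 21 mod 8 = 5)
  (1/21) = 1
Product of signs = -1
(298/617) = -1

-1


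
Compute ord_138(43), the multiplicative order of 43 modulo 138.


We want ord_138(43), the smallest k >= 1 with 43^k = 1 mod 138.
n = 138 = 2 * 3 * 23, phi(138) = 44; the order divides phi(n).
Divisors of 44: 1, 2, 4, 11, 22, 44
Repeated squaring mod 138: 43^1 = 43, 43^2 = 55, 43^4 = 127, 43^8 = 121, 43^16 = 13, 43^32 = 31
Test divisors in increasing order:
  k=1: 43^1 = 43 mod 138
  k=2: 43^2 = 55 mod 138
  k=4: 43^4 = 127 mod 138
  k=11: 43^11 = 121 * 55 * 43 = 91 mod 138
  k=22: 43^22 = 13 * 127 * 55 = 1 mod 138  <- first divisor giving 1
Order = 22

22


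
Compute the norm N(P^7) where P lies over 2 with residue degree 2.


N(P^a) = p^(a*f)
= 2^(7*2)
= 2^14
= 16384

16384


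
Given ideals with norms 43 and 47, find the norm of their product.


N(IJ) = N(I) * N(J)
= 43 * 47
= 2021

2021


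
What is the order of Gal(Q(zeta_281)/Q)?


|Gal(Q(zeta_281)/Q)| = phi(281)
= 280

280


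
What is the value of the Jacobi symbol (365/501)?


Compute (365/501) via quadratic reciprocity:
  reciprocity: (365/501) -> +(501/365)
  reduce: (136/365)
  pull out 2: (2/365) = -1  (since 365 mod 8 = 5)
  pull out 2: (2/365) = -1  (since 365 mod 8 = 5)
  pull out 2: (2/365) = -1  (since 365 mod 8 = 5)
  reciprocity: (17/365) -> +(365/17)
  reduce: (8/17)
  pull out 2: (2/17) = +1  (since 17 mod 8 = 1)
  pull out 2: (2/17) = +1  (since 17 mod 8 = 1)
  pull out 2: (2/17) = +1  (since 17 mod 8 = 1)
  (1/17) = 1
Product of signs = -1

-1


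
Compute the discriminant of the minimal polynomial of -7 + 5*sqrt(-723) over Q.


The element -7 + 5*sqrt(-723) has minimal polynomial:
x^2 + 14*x + 18124
Discriminant = (14)^2 - 4*(18124)
= 196 - 72496
= -72300

-72300


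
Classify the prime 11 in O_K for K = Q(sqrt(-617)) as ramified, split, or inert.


K = Q(sqrt(-617)). Since d mod 4 = 3, disc(K) = -2468.
Check p | disc: -2468 mod 11 = 7.
p does not divide disc. Compute Legendre symbol (d/p):
10^((11-1)/2) mod 11 = -1
(d/p) = -1, so p is inert: (p) stays prime with e=1, f=2, g=1.
Therefore p is inert.

inert


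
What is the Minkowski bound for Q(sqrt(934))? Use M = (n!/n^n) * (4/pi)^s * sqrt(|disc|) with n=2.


d = 934, d mod 4 = 2, so disc(K) = 4d = 3736; |disc(K)| = 3736
Real quadratic field, so n = 2, s = r2 = 0, r1 = 2
M = (n!/n^n) * (4/pi)^s * sqrt(|disc(K)|) = (2!/2^2) * (4/pi)^0 * sqrt(3736)
= 0.5 * 1.000000 * 61.122827
= 30.5614

30.5614


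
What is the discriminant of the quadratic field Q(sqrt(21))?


For K = Q(sqrt(d)) with d squarefree: disc(K) = d if d = 1 mod 4, and disc(K) = 4d if d = 2 or 3 mod 4.
Here d = 21, and d mod 4 = 1.
d = 1 mod 4 (O_K = Z[(1+sqrt(d))/2]), so disc(K) = d = 21

21


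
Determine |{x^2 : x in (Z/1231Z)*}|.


For prime p, the number of non-zero quadratic residues is (p-1)/2.
= (1231-1)/2
= 615

615


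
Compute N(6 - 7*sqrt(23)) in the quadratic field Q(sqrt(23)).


N(a + b*sqrt(d)) = a^2 - d*b^2
= (6)^2 - (23)*(-7)^2
= 36 - 1127
= -1091

-1091


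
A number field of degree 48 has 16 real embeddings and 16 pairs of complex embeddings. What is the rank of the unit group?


By Dirichlet's unit theorem:
rank = r1 + r2 - 1
= 16 + 16 - 1
= 31

31


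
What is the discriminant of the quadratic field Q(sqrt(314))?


For K = Q(sqrt(d)) with d squarefree: disc(K) = d if d = 1 mod 4, and disc(K) = 4d if d = 2 or 3 mod 4.
Here d = 314, and d mod 4 = 2.
d = 2 mod 4, not 1 (O_K = Z[sqrt(d)]), so disc(K) = 4d = 4 * (314) = 1256

1256


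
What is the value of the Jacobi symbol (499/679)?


Compute (499/679) via quadratic reciprocity:
  reciprocity: (499/679) -> -(679/499)
  reduce: (180/499)
  pull out 2: (2/499) = -1  (since 499 mod 8 = 3)
  pull out 2: (2/499) = -1  (since 499 mod 8 = 3)
  reciprocity: (45/499) -> +(499/45)
  reduce: (4/45)
  pull out 2: (2/45) = -1  (since 45 mod 8 = 5)
  pull out 2: (2/45) = -1  (since 45 mod 8 = 5)
  (1/45) = 1
Product of signs = -1

-1


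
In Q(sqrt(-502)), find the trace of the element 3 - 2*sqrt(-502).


Tr(a + b*sqrt(d)) = (a + b*sqrt(d)) + (a - b*sqrt(d)) = 2a
= 2 * (3)
= 6

6


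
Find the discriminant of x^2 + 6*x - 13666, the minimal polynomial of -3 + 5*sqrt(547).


The element -3 + 5*sqrt(547) has minimal polynomial:
x^2 + 6*x - 13666
Discriminant = (6)^2 - 4*(-13666)
= 36 + 54664
= 54700

54700


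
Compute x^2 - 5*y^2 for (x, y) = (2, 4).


x^2 - d*y^2
= 2^2 - 5*4^2
= 4 - 80
= -76

-76


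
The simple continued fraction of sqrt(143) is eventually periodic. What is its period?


Run the CF algorithm for sqrt(143).
a_0 = floor(sqrt(143)) = 11; set m_0=0, q_0=1.
Recurrence: m' = q*a - m,  q' = (d - m'^2)/q,  a' = floor((a_0 + m')/q').
  step 1: m=11, q=22, a=1
  step 2: m=11, q=1, a=22
a_2 = 2*a_0 = 22, so the period closes here.
sqrt(143) = [11; 1, 22]
Period length = 2

2


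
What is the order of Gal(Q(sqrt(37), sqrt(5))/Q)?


The 2 square roots of distinct primes are multiplicatively independent over Q,
so [K:Q] = 2^2 and Gal(K/Q) is isomorphic to (Z/2Z)^2.
|Gal| = 2^2 = 4

4


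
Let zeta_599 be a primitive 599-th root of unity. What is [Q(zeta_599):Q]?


The degree equals Euler's totient phi(599).
599 = 599
phi(599) = 598

598


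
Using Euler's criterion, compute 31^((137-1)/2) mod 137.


p = 137 is prime and the exponent is (p-1)/2 = 68, so by Euler's criterion 31^68 = (31/137) = +1 or -1 mod 137.
Compute by square-and-multiply:
  68 = 64 + 4 (binary 1000100)
  Repeated squaring mod 137: 31^1 = 31, 31^2 = 2, 31^4 = 4, 31^8 = 16, 31^16 = 119, 31^32 = 50, 31^64 = 34
  31^68 = 31^64 * 31^4 = 34 * 4 mod 137
    34 * 4 = 136 = 136 mod 137
  31^68 = 136 mod 137
Result 136 = p - 1 = -1 mod 137: 31 is a quadratic non-residue mod 137. As a residue in [0, p-1] the value is 136.
31^68 mod 137 = 136

136


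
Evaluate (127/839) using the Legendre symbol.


p = 839 is prime, so compute (127/839) with the reciprocity algorithm (Jacobi-symbol steps: pull out 2s via (2/n), flip via reciprocity, reduce):
  reciprocity: (127/839) -> -(839/127)
  reduce: (77/127)
  reciprocity: (77/127) -> +(127/77)
  reduce: (50/77)
  pull out 2: (2/77) = -1  (since 77 mod 8 = 5)
  reciprocity: (25/77) -> +(77/25)
  reduce: (2/25)
  pull out 2: (2/25) = +1  (since 25 mod 8 = 1)
  (1/25) = 1
Product of signs = 1
(127/839) = 1

1


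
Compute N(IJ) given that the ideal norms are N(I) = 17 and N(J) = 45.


N(IJ) = N(I) * N(J)
= 17 * 45
= 765

765


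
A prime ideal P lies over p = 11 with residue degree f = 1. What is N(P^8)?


N(P^a) = p^(a*f)
= 11^(8*1)
= 11^8
= 214358881

214358881


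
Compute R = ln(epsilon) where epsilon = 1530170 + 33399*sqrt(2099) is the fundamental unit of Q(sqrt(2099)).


epsilon = 1530170 + 33399*sqrt(2099)
= 3.0603e+06
R = ln(3.0603e+06)
= 14.9340

14.9340


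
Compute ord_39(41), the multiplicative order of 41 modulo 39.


We want ord_39(41), the smallest k >= 1 with 41^k = 1 mod 39.
n = 39 = 3 * 13, phi(39) = 24; the order divides phi(n).
Divisors of 24: 1, 2, 3, 4, 6, 8, 12, 24
Repeated squaring mod 39: 41^1 = 2, 41^2 = 4, 41^4 = 16, 41^8 = 22, 41^16 = 16
Test divisors in increasing order:
  k=1: 41^1 = 2 mod 39
  k=2: 41^2 = 4 mod 39
  k=3: 41^3 = 4 * 2 = 8 mod 39
  k=4: 41^4 = 16 mod 39
  k=6: 41^6 = 16 * 4 = 25 mod 39
  k=8: 41^8 = 22 mod 39
  k=12: 41^12 = 22 * 16 = 1 mod 39  <- first divisor giving 1
Order = 12

12


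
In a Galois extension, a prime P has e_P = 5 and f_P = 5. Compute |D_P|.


|D_P| = e * f
= 5 * 5
= 25

25


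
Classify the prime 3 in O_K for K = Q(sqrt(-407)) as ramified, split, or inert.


K = Q(sqrt(-407)). Since d mod 4 = 1, disc(K) = -407.
Check p | disc: -407 mod 3 = 1.
p does not divide disc. Compute Legendre symbol (d/p):
1^((3-1)/2) mod 3 = 1
(d/p) = 1, so p splits: (p) = P*P' with e=1, f=1, g=2.
Therefore p is split.

split


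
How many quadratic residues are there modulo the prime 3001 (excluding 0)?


For prime p, the number of non-zero quadratic residues is (p-1)/2.
= (3001-1)/2
= 1500

1500


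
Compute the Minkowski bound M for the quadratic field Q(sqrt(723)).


d = 723, d mod 4 = 3, so disc(K) = 4d = 2892; |disc(K)| = 2892
Real quadratic field, so n = 2, s = r2 = 0, r1 = 2
M = (n!/n^n) * (4/pi)^s * sqrt(|disc(K)|) = (2!/2^2) * (4/pi)^0 * sqrt(2892)
= 0.5 * 1.000000 * 53.777319
= 26.8887

26.8887


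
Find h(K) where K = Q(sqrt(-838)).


K = Q(sqrt(-838)). d mod 4 = 2, so D = disc(K) = 4d = -3352
h(K) equals the number of primitive reduced positive-definite forms (a, b, c) = a*x^2 + b*x*y + c*y^2 with b^2 - 4ac = D,
where reduced means |b| <= a <= c, with b >= 0 whenever |b| = a or a = c, and primitive means gcd(a, b, c) = 1.
Reduced forces 3a^2 <= |D| = 3352, so 1 <= a <= 33; b must have the parity of D, and c = (b^2 - D)/(4a) must be an integer >= a.
Enumerate a = 1..33, b in [-a, a]:
  a=1: (1, 0, 838)  [1]
  a=2: (2, 0, 419)  [1]
  a=3..6: none
  a=7: (7, -6, 121), (7, 6, 121)  [2]
  a=8..10: none
  a=11: (11, -6, 77), (11, 6, 77)  [2]
  a=12..13: none
  a=14: (14, -8, 61), (14, 8, 61)  [2]
  a=15..18: none
  a=19: (19, -12, 46), (19, 12, 46)  [2]
  a=20..21: none
  a=22: (22, -16, 41), (22, 16, 41)  [2]
  a=23: (23, -12, 38), (23, 12, 38)  [2]
  a=24..33: none
Total reduced forms: 1 + 1 + 2 + 2 + 2 + 2 + 2 + 2 = 14
h = 14

14


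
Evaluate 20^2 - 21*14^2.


x^2 - d*y^2
= 20^2 - 21*14^2
= 400 - 4116
= -3716

-3716


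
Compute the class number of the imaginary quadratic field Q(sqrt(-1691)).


K = Q(sqrt(-1691)). d mod 4 = 1, so D = disc(K) = d = -1691
h(K) equals the number of primitive reduced positive-definite forms (a, b, c) = a*x^2 + b*x*y + c*y^2 with b^2 - 4ac = D,
where reduced means |b| <= a <= c, with b >= 0 whenever |b| = a or a = c, and primitive means gcd(a, b, c) = 1.
Reduced forces 3a^2 <= |D| = 1691, so 1 <= a <= 23; b must have the parity of D, and c = (b^2 - D)/(4a) must be an integer >= a.
Enumerate a = 1..23, b in [-a, a]:
  a=1: (1, 1, 423)  [1]
  a=2: none
  a=3: (3, -1, 141), (3, 1, 141)  [2]
  a=4: none
  a=5: (5, -3, 85), (5, 3, 85)  [2]
  a=6..8: none
  a=9: (9, -1, 47), (9, 1, 47)  [2]
  a=10: none
  a=11: (11, -5, 39), (11, 5, 39)  [2]
  a=12: none
  a=13: (13, -5, 33), (13, 5, 33)  [2]
  a=14: none
  a=15: (15, -13, 31), (15, -7, 29), (15, 7, 29), (15, 13, 31)  [4]
  a=16: none
  a=17: (17, -3, 25), (17, 3, 25)  [2]
  a=18: none
  a=19: (19, 19, 27)  [1]
  a=20..23: none
Total reduced forms: 1 + 2 + 2 + 2 + 2 + 2 + 4 + 2 + 1 = 18
h = 18

18


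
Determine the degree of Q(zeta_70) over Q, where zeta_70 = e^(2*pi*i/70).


The degree equals Euler's totient phi(70).
70 = 2 * 5 * 7
phi(70) = 24

24


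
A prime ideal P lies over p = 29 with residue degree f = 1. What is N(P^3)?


N(P^a) = p^(a*f)
= 29^(3*1)
= 29^3
= 24389

24389


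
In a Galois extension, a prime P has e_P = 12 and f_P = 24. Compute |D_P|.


|D_P| = e * f
= 12 * 24
= 288

288


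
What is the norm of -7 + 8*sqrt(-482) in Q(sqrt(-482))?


N(a + b*sqrt(d)) = a^2 - d*b^2
= (-7)^2 - (-482)*(8)^2
= 49 + 30848
= 30897

30897


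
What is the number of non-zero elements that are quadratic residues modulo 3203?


For prime p, the number of non-zero quadratic residues is (p-1)/2.
= (3203-1)/2
= 1601

1601


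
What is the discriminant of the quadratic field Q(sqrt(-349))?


For K = Q(sqrt(d)) with d squarefree: disc(K) = d if d = 1 mod 4, and disc(K) = 4d if d = 2 or 3 mod 4.
Here d = -349, and d mod 4 = 3.
d = 3 mod 4, not 1 (O_K = Z[sqrt(d)]), so disc(K) = 4d = 4 * (-349) = -1396

-1396


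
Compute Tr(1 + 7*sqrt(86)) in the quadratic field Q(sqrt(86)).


Tr(a + b*sqrt(d)) = (a + b*sqrt(d)) + (a - b*sqrt(d)) = 2a
= 2 * (1)
= 2

2


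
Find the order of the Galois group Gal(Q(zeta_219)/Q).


|Gal(Q(zeta_219)/Q)| = phi(219)
= 144

144


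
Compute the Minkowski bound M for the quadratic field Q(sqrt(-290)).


d = -290, d mod 4 = 2, so disc(K) = 4d = -1160; |disc(K)| = 1160
Imaginary quadratic field, so n = 2, s = r2 = 1, r1 = 0
M = (n!/n^n) * (4/pi)^s * sqrt(|disc(K)|) = (2!/2^2) * (4/pi)^1 * sqrt(1160)
= 0.5 * 1.273240 * 34.058773
= 21.6825

21.6825


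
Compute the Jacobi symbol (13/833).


Compute (13/833) via quadratic reciprocity:
  reciprocity: (13/833) -> +(833/13)
  reduce: (1/13)
  (1/13) = 1
Product of signs = 1

1


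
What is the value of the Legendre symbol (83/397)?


p = 397 is prime, so compute (83/397) with the reciprocity algorithm (Jacobi-symbol steps: pull out 2s via (2/n), flip via reciprocity, reduce):
  reciprocity: (83/397) -> +(397/83)
  reduce: (65/83)
  reciprocity: (65/83) -> +(83/65)
  reduce: (18/65)
  pull out 2: (2/65) = +1  (since 65 mod 8 = 1)
  reciprocity: (9/65) -> +(65/9)
  reduce: (2/9)
  pull out 2: (2/9) = +1  (since 9 mod 8 = 1)
  (1/9) = 1
Product of signs = 1
(83/397) = 1

1


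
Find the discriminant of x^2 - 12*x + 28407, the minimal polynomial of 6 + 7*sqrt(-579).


The element 6 + 7*sqrt(-579) has minimal polynomial:
x^2 - 12*x + 28407
Discriminant = (-12)^2 - 4*(28407)
= 144 - 113628
= -113484

-113484


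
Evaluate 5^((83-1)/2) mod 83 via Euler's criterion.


p = 83 is prime and the exponent is (p-1)/2 = 41, so by Euler's criterion 5^41 = (5/83) = +1 or -1 mod 83.
Compute by square-and-multiply:
  41 = 32 + 8 + 1 (binary 101001)
  Repeated squaring mod 83: 5^1 = 5, 5^2 = 25, 5^4 = 44, 5^8 = 27, 5^16 = 65, 5^32 = 75
  5^41 = 5^32 * 5^8 * 5^1 = 75 * 27 * 5 mod 83
    75 * 27 = 2025 = 33 mod 83
    33 * 5 = 165 = 82 mod 83
  5^41 = 82 mod 83
Result 82 = p - 1 = -1 mod 83: 5 is a quadratic non-residue mod 83. As a residue in [0, p-1] the value is 82.
5^41 mod 83 = 82

82


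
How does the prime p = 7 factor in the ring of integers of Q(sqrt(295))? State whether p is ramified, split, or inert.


K = Q(sqrt(295)). Since d mod 4 = 3, disc(K) = 1180.
Check p | disc: 1180 mod 7 = 4.
p does not divide disc. Compute Legendre symbol (d/p):
1^((7-1)/2) mod 7 = 1
(d/p) = 1, so p splits: (p) = P*P' with e=1, f=1, g=2.
Therefore p is split.

split


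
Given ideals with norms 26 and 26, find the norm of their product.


N(IJ) = N(I) * N(J)
= 26 * 26
= 676

676


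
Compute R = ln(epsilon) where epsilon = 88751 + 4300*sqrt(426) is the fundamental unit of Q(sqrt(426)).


epsilon = 88751 + 4300*sqrt(426)
= 177502.0000
R = ln(177502.0000)
= 12.0867

12.0867


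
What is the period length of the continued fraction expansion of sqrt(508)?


Run the CF algorithm for sqrt(508).
a_0 = floor(sqrt(508)) = 22; set m_0=0, q_0=1.
Recurrence: m' = q*a - m,  q' = (d - m'^2)/q,  a' = floor((a_0 + m')/q').
  step 1: m=22, q=24, a=1
  step 2: m=2, q=21, a=1
  step 3: m=19, q=7, a=5
  step 4: m=16, q=36, a=1
  step 5: m=20, q=3, a=14
  step 6: m=22, q=8, a=5
  step 7: m=18, q=23, a=1
  step 8: m=5, q=21, a=1
  step 9: m=16, q=12, a=3
  step 10: m=20, q=9, a=4
  step 11: m=16, q=28, a=1
  step 12: m=12, q=13, a=2
  step 13: m=14, q=24, a=1
  step 14: m=10, q=17, a=1
  step 15: m=7, q=27, a=1
  step 16: m=20, q=4, a=10
  step 17: m=20, q=27, a=1
  step 18: m=7, q=17, a=1
  step 19: m=10, q=24, a=1
  step 20: m=14, q=13, a=2
  step 21: m=12, q=28, a=1
  step 22: m=16, q=9, a=4
  step 23: m=20, q=12, a=3
  step 24: m=16, q=21, a=1
  step 25: m=5, q=23, a=1
  step 26: m=18, q=8, a=5
  step 27: m=22, q=3, a=14
  step 28: m=20, q=36, a=1
  step 29: m=16, q=7, a=5
  step 30: m=19, q=21, a=1
  step 31: m=2, q=24, a=1
  step 32: m=22, q=1, a=44
a_32 = 2*a_0 = 44, so the period closes here.
sqrt(508) = [22; 1, 1, 5, 1, 14, 5, 1, 1, 3, 4, 1, 2, 1, 1, 1, 10, 1, 1, 1, 2, 1, 4, 3, 1, 1, 5, 14, 1, 5, 1, 1, 44]
Period length = 32

32


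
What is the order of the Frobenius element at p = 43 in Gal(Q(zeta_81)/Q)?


The Frobenius at p in Gal(Q(zeta_n)/Q) = (Z/nZ)* is the class of p, so its order is ord_81(43), the smallest k >= 1 with 43^k = 1 mod 81.
n = 81 = 3^4, phi(81) = 54; the order divides phi(n).
Divisors of 54: 1, 2, 3, 6, 9, 18, 27, 54
Repeated squaring mod 81: 43^1 = 43, 43^2 = 67, 43^4 = 34, 43^8 = 22, 43^16 = 79, 43^32 = 4
Test divisors in increasing order:
  k=1: 43^1 = 43 mod 81
  k=2: 43^2 = 67 mod 81
  k=3: 43^3 = 67 * 43 = 46 mod 81
  k=6: 43^6 = 34 * 67 = 10 mod 81
  k=9: 43^9 = 22 * 43 = 55 mod 81
  k=18: 43^18 = 79 * 67 = 28 mod 81
  k=27: 43^27 = 79 * 22 * 67 * 43 = 1 mod 81  <- first divisor giving 1
Order = 27

27


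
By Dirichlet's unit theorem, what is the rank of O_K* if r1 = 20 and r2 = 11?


By Dirichlet's unit theorem:
rank = r1 + r2 - 1
= 20 + 11 - 1
= 30

30


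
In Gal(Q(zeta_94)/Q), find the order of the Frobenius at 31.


The Frobenius at p in Gal(Q(zeta_n)/Q) = (Z/nZ)* is the class of p, so its order is ord_94(31), the smallest k >= 1 with 31^k = 1 mod 94.
n = 94 = 2 * 47, phi(94) = 46; the order divides phi(n).
Divisors of 46: 1, 2, 23, 46
Repeated squaring mod 94: 31^1 = 31, 31^2 = 21, 31^4 = 65, 31^8 = 89, 31^16 = 25, 31^32 = 61
Test divisors in increasing order:
  k=1: 31^1 = 31 mod 94
  k=2: 31^2 = 21 mod 94
  k=23: 31^23 = 25 * 65 * 21 * 31 = 93 mod 94
  k=46: 31^46 = 61 * 89 * 65 * 21 = 1 mod 94  <- first divisor giving 1
Order = 46

46


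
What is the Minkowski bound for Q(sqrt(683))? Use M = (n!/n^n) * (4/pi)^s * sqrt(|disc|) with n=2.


d = 683, d mod 4 = 3, so disc(K) = 4d = 2732; |disc(K)| = 2732
Real quadratic field, so n = 2, s = r2 = 0, r1 = 2
M = (n!/n^n) * (4/pi)^s * sqrt(|disc(K)|) = (2!/2^2) * (4/pi)^0 * sqrt(2732)
= 0.5 * 1.000000 * 52.268537
= 26.1343

26.1343


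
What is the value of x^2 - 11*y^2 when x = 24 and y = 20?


x^2 - d*y^2
= 24^2 - 11*20^2
= 576 - 4400
= -3824

-3824


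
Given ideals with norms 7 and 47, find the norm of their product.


N(IJ) = N(I) * N(J)
= 7 * 47
= 329

329


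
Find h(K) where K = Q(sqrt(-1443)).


K = Q(sqrt(-1443)). d mod 4 = 1, so D = disc(K) = d = -1443
h(K) equals the number of primitive reduced positive-definite forms (a, b, c) = a*x^2 + b*x*y + c*y^2 with b^2 - 4ac = D,
where reduced means |b| <= a <= c, with b >= 0 whenever |b| = a or a = c, and primitive means gcd(a, b, c) = 1.
Reduced forces 3a^2 <= |D| = 1443, so 1 <= a <= 21; b must have the parity of D, and c = (b^2 - D)/(4a) must be an integer >= a.
Enumerate a = 1..21, b in [-a, a]:
  a=1: (1, 1, 361)  [1]
  a=2: none
  a=3: (3, 3, 121)  [1]
  a=4..10: none
  a=11: (11, -3, 33), (11, 3, 33)  [2]
  a=12: none
  a=13: (13, 13, 31)  [1]
  a=14..16: none
  a=17: (17, -11, 23), (17, 11, 23)  [2]
  a=18: none
  a=19: (19, 1, 19)  [1]
  a=20..21: none
Total reduced forms: 1 + 1 + 2 + 1 + 2 + 1 = 8
h = 8

8


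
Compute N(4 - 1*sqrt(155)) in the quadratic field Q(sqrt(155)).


N(a + b*sqrt(d)) = a^2 - d*b^2
= (4)^2 - (155)*(-1)^2
= 16 - 155
= -139

-139


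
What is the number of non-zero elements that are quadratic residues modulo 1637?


For prime p, the number of non-zero quadratic residues is (p-1)/2.
= (1637-1)/2
= 818

818


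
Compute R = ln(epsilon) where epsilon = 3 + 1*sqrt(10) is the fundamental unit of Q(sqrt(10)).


epsilon = 3 + 1*sqrt(10)
= 6.1623
R = ln(6.1623)
= 1.8184

1.8184


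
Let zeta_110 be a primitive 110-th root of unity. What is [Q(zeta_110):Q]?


The degree equals Euler's totient phi(110).
110 = 2 * 5 * 11
phi(110) = 40

40


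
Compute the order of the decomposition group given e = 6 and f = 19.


|D_P| = e * f
= 6 * 19
= 114

114


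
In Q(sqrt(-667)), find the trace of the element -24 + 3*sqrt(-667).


Tr(a + b*sqrt(d)) = (a + b*sqrt(d)) + (a - b*sqrt(d)) = 2a
= 2 * (-24)
= -48

-48


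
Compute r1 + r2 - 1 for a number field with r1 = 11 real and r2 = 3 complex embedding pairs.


By Dirichlet's unit theorem:
rank = r1 + r2 - 1
= 11 + 3 - 1
= 13

13


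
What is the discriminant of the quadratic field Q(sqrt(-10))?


For K = Q(sqrt(d)) with d squarefree: disc(K) = d if d = 1 mod 4, and disc(K) = 4d if d = 2 or 3 mod 4.
Here d = -10, and d mod 4 = 2.
d = 2 mod 4, not 1 (O_K = Z[sqrt(d)]), so disc(K) = 4d = 4 * (-10) = -40

-40


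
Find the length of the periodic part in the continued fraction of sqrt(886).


Run the CF algorithm for sqrt(886).
a_0 = floor(sqrt(886)) = 29; set m_0=0, q_0=1.
Recurrence: m' = q*a - m,  q' = (d - m'^2)/q,  a' = floor((a_0 + m')/q').
  step 1: m=29, q=45, a=1
  step 2: m=16, q=14, a=3
  step 3: m=26, q=15, a=3
  step 4: m=19, q=35, a=1
  step 5: m=16, q=18, a=2
  step 6: m=20, q=27, a=1
  step 7: m=7, q=31, a=1
  step 8: m=24, q=10, a=5
  step 9: m=26, q=21, a=2
  step 10: m=16, q=30, a=1
  step 11: m=14, q=23, a=1
  step 12: m=9, q=35, a=1
  step 13: m=26, q=6, a=9
  step 14: m=28, q=17, a=3
  step 15: m=23, q=21, a=2
  step 16: m=19, q=25, a=1
  step 17: m=6, q=34, a=1
  step 18: m=28, q=3, a=19
  step 19: m=29, q=15, a=3
  step 20: m=16, q=42, a=1
  step 21: m=26, q=5, a=11
  step 22: m=29, q=9, a=6
  step 23: m=25, q=29, a=1
  step 24: m=4, q=30, a=1
  step 25: m=26, q=7, a=7
  step 26: m=23, q=51, a=1
  step 27: m=28, q=2, a=28
  step 28: m=28, q=51, a=1
  step 29: m=23, q=7, a=7
  step 30: m=26, q=30, a=1
  step 31: m=4, q=29, a=1
  step 32: m=25, q=9, a=6
  step 33: m=29, q=5, a=11
  step 34: m=26, q=42, a=1
  step 35: m=16, q=15, a=3
  step 36: m=29, q=3, a=19
  step 37: m=28, q=34, a=1
  step 38: m=6, q=25, a=1
  step 39: m=19, q=21, a=2
  step 40: m=23, q=17, a=3
  step 41: m=28, q=6, a=9
  step 42: m=26, q=35, a=1
  step 43: m=9, q=23, a=1
  step 44: m=14, q=30, a=1
  step 45: m=16, q=21, a=2
  step 46: m=26, q=10, a=5
  step 47: m=24, q=31, a=1
  step 48: m=7, q=27, a=1
  step 49: m=20, q=18, a=2
  step 50: m=16, q=35, a=1
  step 51: m=19, q=15, a=3
  step 52: m=26, q=14, a=3
  step 53: m=16, q=45, a=1
  step 54: m=29, q=1, a=58
a_54 = 2*a_0 = 58, so the period closes here.
sqrt(886) = [29; 1, 3, 3, 1, 2, 1, 1, 5, 2, 1, 1, 1, 9, 3, 2, 1, 1, 19, 3, 1, 11, 6, 1, 1, 7, 1, 28, 1, 7, 1, 1, 6, 11, 1, 3, 19, 1, 1, 2, 3, 9, 1, 1, 1, 2, 5, 1, 1, 2, 1, 3, 3, 1, 58]
Period length = 54

54


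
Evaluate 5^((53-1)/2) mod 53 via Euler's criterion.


p = 53 is prime and the exponent is (p-1)/2 = 26, so by Euler's criterion 5^26 = (5/53) = +1 or -1 mod 53.
Compute by square-and-multiply:
  26 = 16 + 8 + 2 (binary 11010)
  Repeated squaring mod 53: 5^1 = 5, 5^2 = 25, 5^4 = 42, 5^8 = 15, 5^16 = 13
  5^26 = 5^16 * 5^8 * 5^2 = 13 * 15 * 25 mod 53
    13 * 15 = 195 = 36 mod 53
    36 * 25 = 900 = 52 mod 53
  5^26 = 52 mod 53
Result 52 = p - 1 = -1 mod 53: 5 is a quadratic non-residue mod 53. As a residue in [0, p-1] the value is 52.
5^26 mod 53 = 52

52


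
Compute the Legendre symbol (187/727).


p = 727 is prime, so compute (187/727) with the reciprocity algorithm (Jacobi-symbol steps: pull out 2s via (2/n), flip via reciprocity, reduce):
  reciprocity: (187/727) -> -(727/187)
  reduce: (166/187)
  pull out 2: (2/187) = -1  (since 187 mod 8 = 3)
  reciprocity: (83/187) -> -(187/83)
  reduce: (21/83)
  reciprocity: (21/83) -> +(83/21)
  reduce: (20/21)
  pull out 2: (2/21) = -1  (since 21 mod 8 = 5)
  pull out 2: (2/21) = -1  (since 21 mod 8 = 5)
  reciprocity: (5/21) -> +(21/5)
  reduce: (1/5)
  (1/5) = 1
Product of signs = -1
(187/727) = -1

-1


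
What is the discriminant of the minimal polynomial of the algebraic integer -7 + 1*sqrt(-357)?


The element -7 + 1*sqrt(-357) has minimal polynomial:
x^2 + 14*x + 406
Discriminant = (14)^2 - 4*(406)
= 196 - 1624
= -1428

-1428


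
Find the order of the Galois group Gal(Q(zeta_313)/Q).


|Gal(Q(zeta_313)/Q)| = phi(313)
= 312

312


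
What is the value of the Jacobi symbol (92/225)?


Compute (92/225) via quadratic reciprocity:
  pull out 2: (2/225) = +1  (since 225 mod 8 = 1)
  pull out 2: (2/225) = +1  (since 225 mod 8 = 1)
  reciprocity: (23/225) -> +(225/23)
  reduce: (18/23)
  pull out 2: (2/23) = +1  (since 23 mod 8 = 7)
  reciprocity: (9/23) -> +(23/9)
  reduce: (5/9)
  reciprocity: (5/9) -> +(9/5)
  reduce: (4/5)
  pull out 2: (2/5) = -1  (since 5 mod 8 = 5)
  pull out 2: (2/5) = -1  (since 5 mod 8 = 5)
  (1/5) = 1
Product of signs = 1

1


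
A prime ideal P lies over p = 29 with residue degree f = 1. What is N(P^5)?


N(P^a) = p^(a*f)
= 29^(5*1)
= 29^5
= 20511149

20511149


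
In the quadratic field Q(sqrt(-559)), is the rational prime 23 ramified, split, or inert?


K = Q(sqrt(-559)). Since d mod 4 = 1, disc(K) = -559.
Check p | disc: -559 mod 23 = 16.
p does not divide disc. Compute Legendre symbol (d/p):
16^((23-1)/2) mod 23 = 1
(d/p) = 1, so p splits: (p) = P*P' with e=1, f=1, g=2.
Therefore p is split.

split


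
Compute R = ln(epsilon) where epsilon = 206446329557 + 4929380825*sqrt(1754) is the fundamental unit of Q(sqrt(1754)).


epsilon = 206446329557 + 4929380825*sqrt(1754)
= 4.1289e+11
R = ln(4.1289e+11)
= 26.7465

26.7465


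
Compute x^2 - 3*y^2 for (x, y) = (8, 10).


x^2 - d*y^2
= 8^2 - 3*10^2
= 64 - 300
= -236

-236


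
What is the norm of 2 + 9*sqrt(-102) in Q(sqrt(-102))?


N(a + b*sqrt(d)) = a^2 - d*b^2
= (2)^2 - (-102)*(9)^2
= 4 + 8262
= 8266

8266


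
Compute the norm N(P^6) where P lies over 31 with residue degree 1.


N(P^a) = p^(a*f)
= 31^(6*1)
= 31^6
= 887503681

887503681


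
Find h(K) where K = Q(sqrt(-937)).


K = Q(sqrt(-937)). d mod 4 = 3, so D = disc(K) = 4d = -3748
h(K) equals the number of primitive reduced positive-definite forms (a, b, c) = a*x^2 + b*x*y + c*y^2 with b^2 - 4ac = D,
where reduced means |b| <= a <= c, with b >= 0 whenever |b| = a or a = c, and primitive means gcd(a, b, c) = 1.
Reduced forces 3a^2 <= |D| = 3748, so 1 <= a <= 35; b must have the parity of D, and c = (b^2 - D)/(4a) must be an integer >= a.
Enumerate a = 1..35, b in [-a, a]:
  a=1: (1, 0, 937)  [1]
  a=2: (2, 2, 469)  [1]
  a=3..6: none
  a=7: (7, -2, 134), (7, 2, 134)  [2]
  a=8..10: none
  a=11: (11, -6, 86), (11, 6, 86)  [2]
  a=12: none
  a=13: (13, -10, 74), (13, 10, 74)  [2]
  a=14: (14, -2, 67), (14, 2, 67)  [2]
  a=15..16: none
  a=17: (17, -14, 58), (17, 14, 58)  [2]
  a=18..21: none
  a=22: (22, -6, 43), (22, 6, 43)  [2]
  a=23: (23, -22, 46), (23, 22, 46)  [2]
  a=24..25: none
  a=26: (26, -10, 37), (26, 10, 37)  [2]
  a=27..28: none
  a=29: (29, -14, 34), (29, 14, 34)  [2]
  a=30..35: none
Total reduced forms: 1 + 1 + 2 + 2 + 2 + 2 + 2 + 2 + 2 + 2 + 2 = 20
h = 20

20


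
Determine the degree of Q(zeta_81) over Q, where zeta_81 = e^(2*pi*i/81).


The degree equals Euler's totient phi(81).
81 = 3^4
phi(81) = 54

54


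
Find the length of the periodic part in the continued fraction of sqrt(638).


Run the CF algorithm for sqrt(638).
a_0 = floor(sqrt(638)) = 25; set m_0=0, q_0=1.
Recurrence: m' = q*a - m,  q' = (d - m'^2)/q,  a' = floor((a_0 + m')/q').
  step 1: m=25, q=13, a=3
  step 2: m=14, q=34, a=1
  step 3: m=20, q=7, a=6
  step 4: m=22, q=22, a=2
  step 5: m=22, q=7, a=6
  step 6: m=20, q=34, a=1
  step 7: m=14, q=13, a=3
  step 8: m=25, q=1, a=50
a_8 = 2*a_0 = 50, so the period closes here.
sqrt(638) = [25; 3, 1, 6, 2, 6, 1, 3, 50]
Period length = 8

8


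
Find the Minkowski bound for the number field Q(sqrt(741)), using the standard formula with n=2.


d = 741, d mod 4 = 1, so disc(K) = d = 741; |disc(K)| = 741
Real quadratic field, so n = 2, s = r2 = 0, r1 = 2
M = (n!/n^n) * (4/pi)^s * sqrt(|disc(K)|) = (2!/2^2) * (4/pi)^0 * sqrt(741)
= 0.5 * 1.000000 * 27.221315
= 13.6107

13.6107


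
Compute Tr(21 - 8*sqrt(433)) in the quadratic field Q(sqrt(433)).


Tr(a + b*sqrt(d)) = (a + b*sqrt(d)) + (a - b*sqrt(d)) = 2a
= 2 * (21)
= 42

42


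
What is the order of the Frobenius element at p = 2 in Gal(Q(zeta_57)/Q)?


The Frobenius at p in Gal(Q(zeta_n)/Q) = (Z/nZ)* is the class of p, so its order is ord_57(2), the smallest k >= 1 with 2^k = 1 mod 57.
n = 57 = 3 * 19, phi(57) = 36; the order divides phi(n).
Divisors of 36: 1, 2, 3, 4, 6, 9, 12, 18, 36
Repeated squaring mod 57: 2^1 = 2, 2^2 = 4, 2^4 = 16, 2^8 = 28, 2^16 = 43, 2^32 = 25
Test divisors in increasing order:
  k=1: 2^1 = 2 mod 57
  k=2: 2^2 = 4 mod 57
  k=3: 2^3 = 4 * 2 = 8 mod 57
  k=4: 2^4 = 16 mod 57
  k=6: 2^6 = 16 * 4 = 7 mod 57
  k=9: 2^9 = 28 * 2 = 56 mod 57
  k=12: 2^12 = 28 * 16 = 49 mod 57
  k=18: 2^18 = 43 * 4 = 1 mod 57  <- first divisor giving 1
Order = 18

18


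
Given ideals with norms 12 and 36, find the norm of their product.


N(IJ) = N(I) * N(J)
= 12 * 36
= 432

432


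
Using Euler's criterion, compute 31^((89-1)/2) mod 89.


p = 89 is prime and the exponent is (p-1)/2 = 44, so by Euler's criterion 31^44 = (31/89) = +1 or -1 mod 89.
Compute by square-and-multiply:
  44 = 32 + 8 + 4 (binary 101100)
  Repeated squaring mod 89: 31^1 = 31, 31^2 = 71, 31^4 = 57, 31^8 = 45, 31^16 = 67, 31^32 = 39
  31^44 = 31^32 * 31^8 * 31^4 = 39 * 45 * 57 mod 89
    39 * 45 = 1755 = 64 mod 89
    64 * 57 = 3648 = 88 mod 89
  31^44 = 88 mod 89
Result 88 = p - 1 = -1 mod 89: 31 is a quadratic non-residue mod 89. As a residue in [0, p-1] the value is 88.
31^44 mod 89 = 88

88


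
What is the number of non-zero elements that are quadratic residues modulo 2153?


For prime p, the number of non-zero quadratic residues is (p-1)/2.
= (2153-1)/2
= 1076

1076


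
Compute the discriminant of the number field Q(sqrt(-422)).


For K = Q(sqrt(d)) with d squarefree: disc(K) = d if d = 1 mod 4, and disc(K) = 4d if d = 2 or 3 mod 4.
Here d = -422, and d mod 4 = 2.
d = 2 mod 4, not 1 (O_K = Z[sqrt(d)]), so disc(K) = 4d = 4 * (-422) = -1688

-1688


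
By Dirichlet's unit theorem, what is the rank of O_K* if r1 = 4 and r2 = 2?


By Dirichlet's unit theorem:
rank = r1 + r2 - 1
= 4 + 2 - 1
= 5

5


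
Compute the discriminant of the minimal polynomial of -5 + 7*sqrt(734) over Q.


The element -5 + 7*sqrt(734) has minimal polynomial:
x^2 + 10*x - 35941
Discriminant = (10)^2 - 4*(-35941)
= 100 + 143764
= 143864

143864


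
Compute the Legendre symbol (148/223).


p = 223 is prime, so compute (148/223) with the reciprocity algorithm (Jacobi-symbol steps: pull out 2s via (2/n), flip via reciprocity, reduce):
  pull out 2: (2/223) = +1  (since 223 mod 8 = 7)
  pull out 2: (2/223) = +1  (since 223 mod 8 = 7)
  reciprocity: (37/223) -> +(223/37)
  reduce: (1/37)
  (1/37) = 1
Product of signs = 1
(148/223) = 1

1


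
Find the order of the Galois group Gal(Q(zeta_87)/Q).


|Gal(Q(zeta_87)/Q)| = phi(87)
= 56

56


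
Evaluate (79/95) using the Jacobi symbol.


Compute (79/95) via quadratic reciprocity:
  reciprocity: (79/95) -> -(95/79)
  reduce: (16/79)
  pull out 2: (2/79) = +1  (since 79 mod 8 = 7)
  pull out 2: (2/79) = +1  (since 79 mod 8 = 7)
  pull out 2: (2/79) = +1  (since 79 mod 8 = 7)
  pull out 2: (2/79) = +1  (since 79 mod 8 = 7)
  (1/79) = 1
Product of signs = -1

-1


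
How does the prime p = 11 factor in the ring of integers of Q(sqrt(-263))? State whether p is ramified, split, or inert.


K = Q(sqrt(-263)). Since d mod 4 = 1, disc(K) = -263.
Check p | disc: -263 mod 11 = 1.
p does not divide disc. Compute Legendre symbol (d/p):
1^((11-1)/2) mod 11 = 1
(d/p) = 1, so p splits: (p) = P*P' with e=1, f=1, g=2.
Therefore p is split.

split


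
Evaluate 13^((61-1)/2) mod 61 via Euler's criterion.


p = 61 is prime and the exponent is (p-1)/2 = 30, so by Euler's criterion 13^30 = (13/61) = +1 or -1 mod 61.
Compute by square-and-multiply:
  30 = 16 + 8 + 4 + 2 (binary 11110)
  Repeated squaring mod 61: 13^1 = 13, 13^2 = 47, 13^4 = 13, 13^8 = 47, 13^16 = 13
  13^30 = 13^16 * 13^8 * 13^4 * 13^2 = 13 * 47 * 13 * 47 mod 61
    13 * 47 = 611 = 1 mod 61
    1 * 13 = 13 = 13 mod 61
    13 * 47 = 611 = 1 mod 61
  13^30 = 1 mod 61
Result 1: 13 is a quadratic residue mod 61.
13^30 mod 61 = 1

1


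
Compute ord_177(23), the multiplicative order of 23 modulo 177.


We want ord_177(23), the smallest k >= 1 with 23^k = 1 mod 177.
n = 177 = 3 * 59, phi(177) = 116; the order divides phi(n).
Divisors of 116: 1, 2, 4, 29, 58, 116
Repeated squaring mod 177: 23^1 = 23, 23^2 = 175, 23^4 = 4, 23^8 = 16, 23^16 = 79, 23^32 = 46, 23^64 = 169
Test divisors in increasing order:
  k=1: 23^1 = 23 mod 177
  k=2: 23^2 = 175 mod 177
  k=4: 23^4 = 4 mod 177
  k=29: 23^29 = 79 * 16 * 4 * 23 = 176 mod 177
  k=58: 23^58 = 46 * 79 * 16 * 175 = 1 mod 177  <- first divisor giving 1
Order = 58

58


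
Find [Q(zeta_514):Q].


The degree equals Euler's totient phi(514).
514 = 2 * 257
phi(514) = 256

256


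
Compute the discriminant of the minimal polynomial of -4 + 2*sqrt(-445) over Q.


The element -4 + 2*sqrt(-445) has minimal polynomial:
x^2 + 8*x + 1796
Discriminant = (8)^2 - 4*(1796)
= 64 - 7184
= -7120

-7120


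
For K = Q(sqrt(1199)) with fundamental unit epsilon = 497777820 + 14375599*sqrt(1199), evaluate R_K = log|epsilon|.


epsilon = 497777820 + 14375599*sqrt(1199)
= 9.9556e+08
R = ln(9.9556e+08)
= 20.7188

20.7188


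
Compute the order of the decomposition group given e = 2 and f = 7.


|D_P| = e * f
= 2 * 7
= 14

14


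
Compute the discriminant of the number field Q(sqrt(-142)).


For K = Q(sqrt(d)) with d squarefree: disc(K) = d if d = 1 mod 4, and disc(K) = 4d if d = 2 or 3 mod 4.
Here d = -142, and d mod 4 = 2.
d = 2 mod 4, not 1 (O_K = Z[sqrt(d)]), so disc(K) = 4d = 4 * (-142) = -568

-568


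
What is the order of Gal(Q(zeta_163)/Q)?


|Gal(Q(zeta_163)/Q)| = phi(163)
= 162

162


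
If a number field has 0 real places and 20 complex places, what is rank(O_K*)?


By Dirichlet's unit theorem:
rank = r1 + r2 - 1
= 0 + 20 - 1
= 19

19


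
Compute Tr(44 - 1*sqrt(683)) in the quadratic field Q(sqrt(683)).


Tr(a + b*sqrt(d)) = (a + b*sqrt(d)) + (a - b*sqrt(d)) = 2a
= 2 * (44)
= 88

88


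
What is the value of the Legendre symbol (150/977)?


p = 977 is prime, so compute (150/977) with the reciprocity algorithm (Jacobi-symbol steps: pull out 2s via (2/n), flip via reciprocity, reduce):
  pull out 2: (2/977) = +1  (since 977 mod 8 = 1)
  reciprocity: (75/977) -> +(977/75)
  reduce: (2/75)
  pull out 2: (2/75) = -1  (since 75 mod 8 = 3)
  (1/75) = 1
Product of signs = -1
(150/977) = -1

-1


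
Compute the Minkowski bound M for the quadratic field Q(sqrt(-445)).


d = -445, d mod 4 = 3, so disc(K) = 4d = -1780; |disc(K)| = 1780
Imaginary quadratic field, so n = 2, s = r2 = 1, r1 = 0
M = (n!/n^n) * (4/pi)^s * sqrt(|disc(K)|) = (2!/2^2) * (4/pi)^1 * sqrt(1780)
= 0.5 * 1.273240 * 42.190046
= 26.8590

26.8590


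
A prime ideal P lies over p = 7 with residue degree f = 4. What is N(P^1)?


N(P^a) = p^(a*f)
= 7^(1*4)
= 7^4
= 2401

2401


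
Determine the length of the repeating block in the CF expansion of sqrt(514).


Run the CF algorithm for sqrt(514).
a_0 = floor(sqrt(514)) = 22; set m_0=0, q_0=1.
Recurrence: m' = q*a - m,  q' = (d - m'^2)/q,  a' = floor((a_0 + m')/q').
  step 1: m=22, q=30, a=1
  step 2: m=8, q=15, a=2
  step 3: m=22, q=2, a=22
  step 4: m=22, q=15, a=2
  step 5: m=8, q=30, a=1
  step 6: m=22, q=1, a=44
a_6 = 2*a_0 = 44, so the period closes here.
sqrt(514) = [22; 1, 2, 22, 2, 1, 44]
Period length = 6

6


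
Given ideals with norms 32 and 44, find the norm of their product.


N(IJ) = N(I) * N(J)
= 32 * 44
= 1408

1408


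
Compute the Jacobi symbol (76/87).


Compute (76/87) via quadratic reciprocity:
  pull out 2: (2/87) = +1  (since 87 mod 8 = 7)
  pull out 2: (2/87) = +1  (since 87 mod 8 = 7)
  reciprocity: (19/87) -> -(87/19)
  reduce: (11/19)
  reciprocity: (11/19) -> -(19/11)
  reduce: (8/11)
  pull out 2: (2/11) = -1  (since 11 mod 8 = 3)
  pull out 2: (2/11) = -1  (since 11 mod 8 = 3)
  pull out 2: (2/11) = -1  (since 11 mod 8 = 3)
  (1/11) = 1
Product of signs = -1

-1


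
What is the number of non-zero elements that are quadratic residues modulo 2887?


For prime p, the number of non-zero quadratic residues is (p-1)/2.
= (2887-1)/2
= 1443

1443


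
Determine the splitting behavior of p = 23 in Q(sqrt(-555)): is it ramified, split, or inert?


K = Q(sqrt(-555)). Since d mod 4 = 1, disc(K) = -555.
Check p | disc: -555 mod 23 = 20.
p does not divide disc. Compute Legendre symbol (d/p):
20^((23-1)/2) mod 23 = -1
(d/p) = -1, so p is inert: (p) stays prime with e=1, f=2, g=1.
Therefore p is inert.

inert


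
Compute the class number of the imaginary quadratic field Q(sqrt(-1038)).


K = Q(sqrt(-1038)). d mod 4 = 2, so D = disc(K) = 4d = -4152
h(K) equals the number of primitive reduced positive-definite forms (a, b, c) = a*x^2 + b*x*y + c*y^2 with b^2 - 4ac = D,
where reduced means |b| <= a <= c, with b >= 0 whenever |b| = a or a = c, and primitive means gcd(a, b, c) = 1.
Reduced forces 3a^2 <= |D| = 4152, so 1 <= a <= 37; b must have the parity of D, and c = (b^2 - D)/(4a) must be an integer >= a.
Enumerate a = 1..37, b in [-a, a]:
  a=1: (1, 0, 1038)  [1]
  a=2: (2, 0, 519)  [1]
  a=3: (3, 0, 346)  [1]
  a=4..5: none
  a=6: (6, 0, 173)  [1]
  a=7..16: none
  a=17: (17, -8, 62), (17, 8, 62)  [2]
  a=18: none
  a=19: (19, -16, 58), (19, 16, 58)  [2]
  a=20..28: none
  a=29: (29, -16, 38), (29, 16, 38)  [2]
  a=30: none
  a=31: (31, -8, 34), (31, 8, 34)  [2]
  a=32..37: none
Total reduced forms: 1 + 1 + 1 + 1 + 2 + 2 + 2 + 2 = 12
h = 12

12
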